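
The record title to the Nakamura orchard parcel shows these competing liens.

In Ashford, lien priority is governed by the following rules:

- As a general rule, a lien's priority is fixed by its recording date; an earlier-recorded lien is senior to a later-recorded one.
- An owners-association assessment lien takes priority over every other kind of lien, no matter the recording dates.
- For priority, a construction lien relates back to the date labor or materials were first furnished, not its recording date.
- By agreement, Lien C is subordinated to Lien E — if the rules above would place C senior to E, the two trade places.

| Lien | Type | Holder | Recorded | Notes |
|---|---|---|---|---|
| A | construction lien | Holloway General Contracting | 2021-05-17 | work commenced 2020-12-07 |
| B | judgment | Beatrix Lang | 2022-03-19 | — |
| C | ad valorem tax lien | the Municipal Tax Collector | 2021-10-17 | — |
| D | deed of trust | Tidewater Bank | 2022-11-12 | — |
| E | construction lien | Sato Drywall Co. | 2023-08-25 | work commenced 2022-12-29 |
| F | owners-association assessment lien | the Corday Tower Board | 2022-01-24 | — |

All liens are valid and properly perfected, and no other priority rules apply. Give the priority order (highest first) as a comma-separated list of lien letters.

Effective dates after the stated exceptions: A's effective date is 2020-12-07, when work began; E's effective date is 2022-12-29, when work began.
F is an owners-association assessment lien, so it outranks all other liens regardless of date.
Remaining liens by effective date: A (2020-12-07), C (2021-10-17), B (2022-03-19), D (2022-11-12), E (2022-12-29).
Because C would otherwise rank above E, the subordination swaps them.

F, A, E, B, D, C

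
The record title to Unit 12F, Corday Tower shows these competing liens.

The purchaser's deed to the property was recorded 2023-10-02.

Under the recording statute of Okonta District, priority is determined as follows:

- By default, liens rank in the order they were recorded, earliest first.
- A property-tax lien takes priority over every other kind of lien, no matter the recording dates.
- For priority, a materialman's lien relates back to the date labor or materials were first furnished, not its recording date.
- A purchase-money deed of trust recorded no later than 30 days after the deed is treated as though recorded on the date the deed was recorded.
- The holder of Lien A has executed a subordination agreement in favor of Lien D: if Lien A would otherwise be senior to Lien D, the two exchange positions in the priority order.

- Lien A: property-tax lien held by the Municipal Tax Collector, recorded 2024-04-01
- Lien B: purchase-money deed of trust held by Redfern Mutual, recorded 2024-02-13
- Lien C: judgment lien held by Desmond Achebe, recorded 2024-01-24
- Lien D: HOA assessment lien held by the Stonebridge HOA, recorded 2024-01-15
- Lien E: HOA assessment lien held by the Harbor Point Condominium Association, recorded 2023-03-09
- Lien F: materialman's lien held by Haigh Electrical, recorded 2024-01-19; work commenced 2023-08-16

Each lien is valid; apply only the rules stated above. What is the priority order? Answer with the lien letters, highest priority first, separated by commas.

D, E, F, A, C, B

First, effective dates: B was recorded 134 days after the deed — beyond 30 days — so no relation-back applies; F is treated as recorded 2023-08-16, the work-commencement date.
As a property-tax lien, A is senior to every other lien.
Remaining liens by effective date: E (2023-03-09), F (2023-08-16), D (2024-01-15), C (2024-01-24), B (2024-02-13).
The subordination applies — A was senior to D — so A and D swap.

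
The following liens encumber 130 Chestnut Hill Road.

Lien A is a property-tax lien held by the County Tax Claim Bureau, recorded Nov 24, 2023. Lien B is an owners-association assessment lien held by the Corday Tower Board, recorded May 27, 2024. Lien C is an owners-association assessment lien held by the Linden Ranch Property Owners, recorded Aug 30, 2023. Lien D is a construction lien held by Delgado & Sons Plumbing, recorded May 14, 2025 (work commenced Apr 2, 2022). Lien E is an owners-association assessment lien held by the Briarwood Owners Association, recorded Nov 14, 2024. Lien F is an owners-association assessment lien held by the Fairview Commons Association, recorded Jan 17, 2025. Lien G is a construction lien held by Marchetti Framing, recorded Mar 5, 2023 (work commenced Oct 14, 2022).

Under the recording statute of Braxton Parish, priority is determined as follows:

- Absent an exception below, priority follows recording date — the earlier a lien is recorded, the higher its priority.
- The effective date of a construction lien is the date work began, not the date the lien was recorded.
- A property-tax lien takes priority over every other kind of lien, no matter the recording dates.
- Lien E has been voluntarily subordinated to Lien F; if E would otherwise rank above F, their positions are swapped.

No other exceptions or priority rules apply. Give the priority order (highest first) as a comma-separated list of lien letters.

A, D, G, C, B, F, E

Effective dates: D's effective date is Apr 2, 2022, when work began; G is treated as recorded Oct 14, 2022, the work-commencement date.
A is a property-tax lien, so it outranks all other liens regardless of date.
Among the remaining liens, by effective date: D (Apr 2, 2022), G (Oct 14, 2022), C (Aug 30, 2023), B (May 27, 2024), E (Nov 14, 2024), F (Jan 17, 2025).
E is senior to F before the subordination, so the two trade places.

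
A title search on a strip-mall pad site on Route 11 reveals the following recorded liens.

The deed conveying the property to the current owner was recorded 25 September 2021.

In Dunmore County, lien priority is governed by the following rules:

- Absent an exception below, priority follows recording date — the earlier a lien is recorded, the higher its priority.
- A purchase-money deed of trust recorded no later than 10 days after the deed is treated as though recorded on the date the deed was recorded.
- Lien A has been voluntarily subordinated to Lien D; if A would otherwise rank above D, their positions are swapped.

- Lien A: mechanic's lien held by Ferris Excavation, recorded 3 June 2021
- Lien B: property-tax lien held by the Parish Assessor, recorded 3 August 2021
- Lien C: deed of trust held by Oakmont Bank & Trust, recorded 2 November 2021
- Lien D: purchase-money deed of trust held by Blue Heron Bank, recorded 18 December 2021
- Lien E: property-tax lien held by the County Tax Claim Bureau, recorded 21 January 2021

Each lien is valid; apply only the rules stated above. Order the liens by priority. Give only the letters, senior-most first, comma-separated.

E, D, B, C, A

Adjusting effective dates: D was recorded 84 days after the deed, outside the 10-day window, so it keeps its recording date.
By effective date, earliest first: E (21 January 2021), A (3 June 2021), B (3 August 2021), C (2 November 2021), D (18 December 2021).
The subordination applies — A was senior to D — so A and D swap.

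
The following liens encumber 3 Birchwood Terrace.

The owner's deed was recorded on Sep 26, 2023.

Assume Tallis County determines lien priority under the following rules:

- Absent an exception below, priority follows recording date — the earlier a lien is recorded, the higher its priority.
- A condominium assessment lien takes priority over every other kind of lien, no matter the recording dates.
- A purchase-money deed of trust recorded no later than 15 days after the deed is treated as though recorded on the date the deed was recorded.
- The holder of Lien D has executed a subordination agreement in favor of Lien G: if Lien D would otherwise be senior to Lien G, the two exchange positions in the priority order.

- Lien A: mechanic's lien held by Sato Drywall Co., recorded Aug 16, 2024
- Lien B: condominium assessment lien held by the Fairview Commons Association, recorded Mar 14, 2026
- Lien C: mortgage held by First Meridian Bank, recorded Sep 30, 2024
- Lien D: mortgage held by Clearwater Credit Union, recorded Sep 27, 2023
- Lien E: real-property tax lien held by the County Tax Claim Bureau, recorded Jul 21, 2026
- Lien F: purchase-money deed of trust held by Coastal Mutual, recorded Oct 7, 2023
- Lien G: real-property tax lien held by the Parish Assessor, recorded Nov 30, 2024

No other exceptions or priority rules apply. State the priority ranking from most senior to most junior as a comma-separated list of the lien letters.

Effective dates: F relates back to the deed date Sep 26, 2023.
As a condominium assessment lien, B is senior to every other lien.
Remaining liens by effective date: F (Sep 26, 2023), D (Sep 27, 2023), A (Aug 16, 2024), C (Sep 30, 2024), G (Nov 30, 2024), E (Jul 21, 2026).
D is senior to G before the subordination, so the two trade places.

B, F, G, A, C, D, E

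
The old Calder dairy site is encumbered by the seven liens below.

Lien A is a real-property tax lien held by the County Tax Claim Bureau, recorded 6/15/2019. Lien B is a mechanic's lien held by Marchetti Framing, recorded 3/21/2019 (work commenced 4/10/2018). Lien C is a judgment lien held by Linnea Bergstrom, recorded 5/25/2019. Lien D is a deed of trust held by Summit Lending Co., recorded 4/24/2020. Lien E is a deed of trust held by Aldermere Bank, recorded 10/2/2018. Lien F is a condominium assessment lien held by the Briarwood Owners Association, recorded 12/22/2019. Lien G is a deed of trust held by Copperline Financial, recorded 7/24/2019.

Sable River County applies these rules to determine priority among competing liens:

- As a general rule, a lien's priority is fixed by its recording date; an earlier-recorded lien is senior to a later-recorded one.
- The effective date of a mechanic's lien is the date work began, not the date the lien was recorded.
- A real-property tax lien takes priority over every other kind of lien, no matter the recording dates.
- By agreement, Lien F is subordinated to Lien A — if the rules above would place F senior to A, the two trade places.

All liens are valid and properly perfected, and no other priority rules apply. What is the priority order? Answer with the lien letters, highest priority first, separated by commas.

Adjusting effective dates: B's effective date is 4/10/2018, when work began.
A, as a real-property tax lien, has superpriority and ranks first.
Ordering the rest by effective date: B (4/10/2018), E (10/2/2018), C (5/25/2019), G (7/24/2019), F (12/22/2019), D (4/24/2020).
F is already junior to A, so the subordination agreement changes nothing.

A, B, E, C, G, F, D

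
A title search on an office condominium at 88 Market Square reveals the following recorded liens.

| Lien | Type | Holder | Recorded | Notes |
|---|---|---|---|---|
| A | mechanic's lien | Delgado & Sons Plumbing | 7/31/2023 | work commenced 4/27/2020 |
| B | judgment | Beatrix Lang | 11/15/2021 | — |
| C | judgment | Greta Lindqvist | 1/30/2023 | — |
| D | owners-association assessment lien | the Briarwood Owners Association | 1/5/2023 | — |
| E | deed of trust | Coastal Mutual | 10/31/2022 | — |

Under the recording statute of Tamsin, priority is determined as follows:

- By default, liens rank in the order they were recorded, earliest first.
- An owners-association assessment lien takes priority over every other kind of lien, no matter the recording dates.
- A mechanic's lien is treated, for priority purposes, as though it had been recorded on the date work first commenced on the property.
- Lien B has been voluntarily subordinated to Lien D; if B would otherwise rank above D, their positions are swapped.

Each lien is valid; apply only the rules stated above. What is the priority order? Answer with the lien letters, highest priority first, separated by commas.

First, effective dates: A's effective date is 4/27/2020, when work began.
As an owners-association assessment lien, D is senior to every other lien.
Ordering the rest by effective date: A (4/27/2020), B (11/15/2021), E (10/31/2022), C (1/30/2023).
B already ranks below D; the subordination has no effect.

D, A, B, E, C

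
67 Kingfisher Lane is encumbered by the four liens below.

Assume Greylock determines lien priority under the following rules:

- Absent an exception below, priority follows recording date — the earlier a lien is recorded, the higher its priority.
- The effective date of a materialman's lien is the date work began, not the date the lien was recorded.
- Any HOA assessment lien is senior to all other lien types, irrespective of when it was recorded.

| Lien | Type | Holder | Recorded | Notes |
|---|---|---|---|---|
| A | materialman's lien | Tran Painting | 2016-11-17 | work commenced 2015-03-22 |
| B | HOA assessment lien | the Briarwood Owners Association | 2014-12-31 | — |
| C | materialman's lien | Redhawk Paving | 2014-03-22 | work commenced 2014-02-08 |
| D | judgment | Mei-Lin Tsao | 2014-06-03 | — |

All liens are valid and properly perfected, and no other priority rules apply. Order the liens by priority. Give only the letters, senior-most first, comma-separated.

First, effective dates: A relates back to 2015-03-22 (work commenced); C relates back to 2014-02-08 (work commenced).
B is an HOA assessment lien and takes priority over every other lien.
The other liens, earliest effective date first: C (2014-02-08), D (2014-06-03), A (2015-03-22).

B, C, D, A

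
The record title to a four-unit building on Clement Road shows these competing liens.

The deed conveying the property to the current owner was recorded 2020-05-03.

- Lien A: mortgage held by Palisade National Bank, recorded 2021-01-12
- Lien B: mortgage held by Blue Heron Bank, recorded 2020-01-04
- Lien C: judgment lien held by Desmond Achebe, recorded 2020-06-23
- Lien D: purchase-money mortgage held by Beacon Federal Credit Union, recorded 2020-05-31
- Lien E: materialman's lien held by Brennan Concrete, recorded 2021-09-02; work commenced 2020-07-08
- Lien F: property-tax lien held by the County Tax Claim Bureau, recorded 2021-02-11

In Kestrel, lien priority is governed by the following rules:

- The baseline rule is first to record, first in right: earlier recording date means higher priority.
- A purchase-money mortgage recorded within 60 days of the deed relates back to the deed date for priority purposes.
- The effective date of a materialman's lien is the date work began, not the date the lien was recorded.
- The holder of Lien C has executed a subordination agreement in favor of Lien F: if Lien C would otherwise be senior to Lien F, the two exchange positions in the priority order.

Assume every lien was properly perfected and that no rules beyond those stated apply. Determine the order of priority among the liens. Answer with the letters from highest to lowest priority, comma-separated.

B, D, F, E, A, C

Effective dates after the stated exceptions: D's effective date is the deed date, 2020-05-03; E's effective date is 2020-07-08, when work began.
By effective date, earliest first: B (2020-01-04), D (2020-05-03), C (2020-06-23), E (2020-07-08), A (2021-01-12), F (2021-02-11).
C is senior to F before the subordination, so the two trade places.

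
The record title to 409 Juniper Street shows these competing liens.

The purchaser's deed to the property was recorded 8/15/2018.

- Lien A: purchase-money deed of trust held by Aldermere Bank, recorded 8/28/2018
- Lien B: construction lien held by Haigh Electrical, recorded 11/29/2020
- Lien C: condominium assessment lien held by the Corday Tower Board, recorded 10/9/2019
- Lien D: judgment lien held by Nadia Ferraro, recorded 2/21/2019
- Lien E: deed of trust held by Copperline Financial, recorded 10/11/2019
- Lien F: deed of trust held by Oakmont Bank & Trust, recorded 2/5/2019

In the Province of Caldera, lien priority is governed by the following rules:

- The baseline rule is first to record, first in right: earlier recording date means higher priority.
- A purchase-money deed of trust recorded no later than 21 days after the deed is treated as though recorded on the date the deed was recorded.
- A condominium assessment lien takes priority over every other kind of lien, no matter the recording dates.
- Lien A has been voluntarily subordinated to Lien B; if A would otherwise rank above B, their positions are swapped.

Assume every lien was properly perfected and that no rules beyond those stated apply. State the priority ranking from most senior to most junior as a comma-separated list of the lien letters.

Effective dates after the stated exceptions: A relates back to the deed date 8/15/2018.
C is a condominium assessment lien, so it outranks all other liens regardless of date.
Among the remaining liens, by effective date: A (8/15/2018), F (2/5/2019), D (2/21/2019), E (10/11/2019), B (11/29/2020).
A would otherwise be senior to B, so under the subordination agreement A and B exchange positions.

C, B, F, D, E, A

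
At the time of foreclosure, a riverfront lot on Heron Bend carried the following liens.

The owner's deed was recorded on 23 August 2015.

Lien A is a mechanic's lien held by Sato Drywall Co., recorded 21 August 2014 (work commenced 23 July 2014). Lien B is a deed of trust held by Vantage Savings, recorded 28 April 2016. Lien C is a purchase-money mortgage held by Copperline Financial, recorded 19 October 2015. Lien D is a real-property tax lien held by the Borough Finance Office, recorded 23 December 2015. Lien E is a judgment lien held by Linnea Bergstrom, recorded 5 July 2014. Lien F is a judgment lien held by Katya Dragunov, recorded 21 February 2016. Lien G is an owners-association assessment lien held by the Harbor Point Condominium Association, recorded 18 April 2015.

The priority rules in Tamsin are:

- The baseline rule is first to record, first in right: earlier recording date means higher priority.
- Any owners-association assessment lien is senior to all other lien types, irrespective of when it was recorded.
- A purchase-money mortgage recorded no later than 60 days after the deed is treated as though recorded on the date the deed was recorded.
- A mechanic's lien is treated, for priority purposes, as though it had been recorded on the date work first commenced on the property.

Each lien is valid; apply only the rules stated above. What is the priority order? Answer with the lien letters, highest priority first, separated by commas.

Adjusting effective dates: A relates back to 23 July 2014 (work commenced); C relates back to the deed date 23 August 2015.
G is an owners-association assessment lien, so it outranks all other liens regardless of date.
Ordering the rest by effective date: E (5 July 2014), A (23 July 2014), C (23 August 2015), D (23 December 2015), F (21 February 2016), B (28 April 2016).

G, E, A, C, D, F, B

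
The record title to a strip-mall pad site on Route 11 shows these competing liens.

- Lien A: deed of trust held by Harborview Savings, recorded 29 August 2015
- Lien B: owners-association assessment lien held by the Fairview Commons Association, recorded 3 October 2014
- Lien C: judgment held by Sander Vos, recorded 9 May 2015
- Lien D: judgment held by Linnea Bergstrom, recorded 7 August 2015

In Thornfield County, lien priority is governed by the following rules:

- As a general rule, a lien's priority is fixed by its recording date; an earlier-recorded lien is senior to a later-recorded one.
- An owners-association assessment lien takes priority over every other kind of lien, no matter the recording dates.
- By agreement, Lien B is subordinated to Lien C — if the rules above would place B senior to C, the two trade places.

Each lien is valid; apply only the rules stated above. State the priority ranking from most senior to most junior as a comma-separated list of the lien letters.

C, B, D, A

B is an owners-association assessment lien, so it outranks all other liens regardless of date.
Ordering the rest by effective date: C (9 May 2015), D (7 August 2015), A (29 August 2015).
B is senior to C before the subordination, so the two trade places.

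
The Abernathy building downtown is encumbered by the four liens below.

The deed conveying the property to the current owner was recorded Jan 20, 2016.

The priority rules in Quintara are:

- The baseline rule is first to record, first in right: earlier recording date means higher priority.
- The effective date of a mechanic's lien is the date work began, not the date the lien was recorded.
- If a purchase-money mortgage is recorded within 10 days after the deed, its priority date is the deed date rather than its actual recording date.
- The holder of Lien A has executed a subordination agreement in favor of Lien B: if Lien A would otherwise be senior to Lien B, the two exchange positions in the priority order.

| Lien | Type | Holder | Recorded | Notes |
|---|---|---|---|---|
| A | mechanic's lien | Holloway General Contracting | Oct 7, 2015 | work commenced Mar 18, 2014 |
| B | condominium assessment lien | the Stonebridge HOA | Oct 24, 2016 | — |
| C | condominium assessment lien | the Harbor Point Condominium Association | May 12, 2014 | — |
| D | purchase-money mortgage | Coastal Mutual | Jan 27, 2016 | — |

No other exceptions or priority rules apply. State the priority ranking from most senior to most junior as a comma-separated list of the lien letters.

Adjusting effective dates: A is treated as recorded Mar 18, 2014, the work-commencement date; D's effective date is the deed date, Jan 20, 2016.
Ordering by effective date: A (Mar 18, 2014), C (May 12, 2014), D (Jan 20, 2016), B (Oct 24, 2016).
A would otherwise be senior to B, so under the subordination agreement A and B exchange positions.

B, C, D, A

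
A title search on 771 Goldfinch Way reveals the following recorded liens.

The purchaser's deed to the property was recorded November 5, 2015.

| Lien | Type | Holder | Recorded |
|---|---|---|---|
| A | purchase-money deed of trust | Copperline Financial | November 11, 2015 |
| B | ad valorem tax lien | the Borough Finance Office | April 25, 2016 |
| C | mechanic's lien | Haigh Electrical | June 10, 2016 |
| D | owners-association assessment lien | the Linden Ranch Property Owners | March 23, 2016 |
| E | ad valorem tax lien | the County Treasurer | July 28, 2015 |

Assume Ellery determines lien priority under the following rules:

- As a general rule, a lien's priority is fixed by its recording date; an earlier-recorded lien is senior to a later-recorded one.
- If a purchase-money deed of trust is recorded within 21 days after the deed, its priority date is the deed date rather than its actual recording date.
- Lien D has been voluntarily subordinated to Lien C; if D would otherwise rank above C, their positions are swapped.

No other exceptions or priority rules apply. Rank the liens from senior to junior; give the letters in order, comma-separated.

Effective dates after the stated exceptions: A's effective date is the deed date, November 5, 2015.
By effective date, earliest first: E (July 28, 2015), A (November 5, 2015), D (March 23, 2016), B (April 25, 2016), C (June 10, 2016).
Because D would otherwise rank above C, the subordination swaps them.

E, A, C, B, D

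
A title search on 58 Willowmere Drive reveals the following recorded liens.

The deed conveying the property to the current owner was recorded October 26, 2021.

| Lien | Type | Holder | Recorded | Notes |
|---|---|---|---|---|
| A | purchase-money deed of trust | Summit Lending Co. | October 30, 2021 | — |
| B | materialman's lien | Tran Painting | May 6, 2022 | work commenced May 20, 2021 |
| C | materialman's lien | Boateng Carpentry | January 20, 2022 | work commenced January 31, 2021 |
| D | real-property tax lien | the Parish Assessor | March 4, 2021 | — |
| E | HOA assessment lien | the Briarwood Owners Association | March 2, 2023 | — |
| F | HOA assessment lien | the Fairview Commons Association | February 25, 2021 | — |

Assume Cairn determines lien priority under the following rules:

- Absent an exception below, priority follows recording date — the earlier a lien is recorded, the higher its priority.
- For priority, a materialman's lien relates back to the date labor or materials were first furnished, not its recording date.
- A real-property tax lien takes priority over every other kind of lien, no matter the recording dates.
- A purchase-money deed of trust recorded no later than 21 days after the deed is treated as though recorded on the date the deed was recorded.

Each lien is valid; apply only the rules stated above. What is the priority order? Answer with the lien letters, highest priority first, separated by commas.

D, C, F, B, A, E

Effective dates: A's effective date is the deed date, October 26, 2021; B's effective date is May 20, 2021, when work began; C relates back to January 31, 2021 (work commenced).
D, as a real-property tax lien, has superpriority and ranks first.
Among the remaining liens, by effective date: C (January 31, 2021), F (February 25, 2021), B (May 20, 2021), A (October 26, 2021), E (March 2, 2023).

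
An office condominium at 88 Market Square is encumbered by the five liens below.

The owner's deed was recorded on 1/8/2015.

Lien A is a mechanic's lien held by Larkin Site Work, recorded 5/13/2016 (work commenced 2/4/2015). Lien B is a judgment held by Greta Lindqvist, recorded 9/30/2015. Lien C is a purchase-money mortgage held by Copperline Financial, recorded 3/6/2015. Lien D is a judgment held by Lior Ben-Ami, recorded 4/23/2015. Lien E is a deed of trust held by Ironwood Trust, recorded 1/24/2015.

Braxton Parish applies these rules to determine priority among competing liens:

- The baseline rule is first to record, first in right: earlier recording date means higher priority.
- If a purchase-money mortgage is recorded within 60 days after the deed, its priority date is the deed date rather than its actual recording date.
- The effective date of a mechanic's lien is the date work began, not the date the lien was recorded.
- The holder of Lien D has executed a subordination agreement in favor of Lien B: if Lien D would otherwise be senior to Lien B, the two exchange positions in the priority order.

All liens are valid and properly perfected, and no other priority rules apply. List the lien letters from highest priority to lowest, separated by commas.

Effective dates after the stated exceptions: A's effective date is 2/4/2015, when work began; C's effective date is the deed date, 1/8/2015.
By effective date: C (1/8/2015), E (1/24/2015), A (2/4/2015), D (4/23/2015), B (9/30/2015).
D would otherwise be senior to B, so under the subordination agreement D and B exchange positions.

C, E, A, B, D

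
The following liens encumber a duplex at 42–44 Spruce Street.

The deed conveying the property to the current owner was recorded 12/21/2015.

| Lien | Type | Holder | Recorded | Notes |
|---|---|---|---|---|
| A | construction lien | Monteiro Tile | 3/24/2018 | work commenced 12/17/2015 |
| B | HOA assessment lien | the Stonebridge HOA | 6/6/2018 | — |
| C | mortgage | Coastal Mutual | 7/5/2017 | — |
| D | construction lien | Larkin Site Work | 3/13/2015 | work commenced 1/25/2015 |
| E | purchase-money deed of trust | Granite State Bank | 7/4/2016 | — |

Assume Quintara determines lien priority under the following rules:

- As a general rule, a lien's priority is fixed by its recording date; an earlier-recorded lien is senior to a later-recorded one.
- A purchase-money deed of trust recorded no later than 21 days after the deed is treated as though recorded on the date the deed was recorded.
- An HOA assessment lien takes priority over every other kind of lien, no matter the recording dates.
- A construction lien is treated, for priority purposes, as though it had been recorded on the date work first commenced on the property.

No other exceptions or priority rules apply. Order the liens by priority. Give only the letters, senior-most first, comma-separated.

B, D, A, E, C

Effective dates: A's effective date is 12/17/2015, when work began; D's effective date is 1/25/2015, when work began; E was recorded 196 days after the deed — beyond 21 days — so no relation-back applies.
B is an HOA assessment lien and takes priority over every other lien.
Ordering the rest by effective date: D (1/25/2015), A (12/17/2015), E (7/4/2016), C (7/5/2017).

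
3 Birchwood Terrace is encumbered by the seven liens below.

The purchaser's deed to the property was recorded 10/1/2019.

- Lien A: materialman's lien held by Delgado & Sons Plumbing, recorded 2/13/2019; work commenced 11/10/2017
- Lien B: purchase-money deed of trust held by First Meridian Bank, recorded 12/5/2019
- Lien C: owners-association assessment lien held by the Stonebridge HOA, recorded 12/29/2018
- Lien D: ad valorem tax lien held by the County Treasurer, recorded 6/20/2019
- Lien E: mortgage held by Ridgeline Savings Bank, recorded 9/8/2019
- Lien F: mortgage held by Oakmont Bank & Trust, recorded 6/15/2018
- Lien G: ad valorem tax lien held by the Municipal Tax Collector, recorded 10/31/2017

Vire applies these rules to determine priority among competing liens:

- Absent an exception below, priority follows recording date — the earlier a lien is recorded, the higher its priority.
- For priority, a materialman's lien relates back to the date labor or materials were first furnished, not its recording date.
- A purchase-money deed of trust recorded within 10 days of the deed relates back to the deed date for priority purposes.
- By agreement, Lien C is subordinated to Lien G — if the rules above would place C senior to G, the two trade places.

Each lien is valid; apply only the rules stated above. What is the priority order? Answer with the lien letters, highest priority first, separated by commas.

G, A, F, C, D, E, B

Adjusting effective dates: A relates back to 11/10/2017 (work commenced); B was recorded 65 days after the deed — beyond 10 days — so no relation-back applies.
By effective date, earliest first: G (10/31/2017), A (11/10/2017), F (6/15/2018), C (12/29/2018), D (6/20/2019), E (9/8/2019), B (12/5/2019).
Since C is not senior to G, the subordination leaves the order unchanged.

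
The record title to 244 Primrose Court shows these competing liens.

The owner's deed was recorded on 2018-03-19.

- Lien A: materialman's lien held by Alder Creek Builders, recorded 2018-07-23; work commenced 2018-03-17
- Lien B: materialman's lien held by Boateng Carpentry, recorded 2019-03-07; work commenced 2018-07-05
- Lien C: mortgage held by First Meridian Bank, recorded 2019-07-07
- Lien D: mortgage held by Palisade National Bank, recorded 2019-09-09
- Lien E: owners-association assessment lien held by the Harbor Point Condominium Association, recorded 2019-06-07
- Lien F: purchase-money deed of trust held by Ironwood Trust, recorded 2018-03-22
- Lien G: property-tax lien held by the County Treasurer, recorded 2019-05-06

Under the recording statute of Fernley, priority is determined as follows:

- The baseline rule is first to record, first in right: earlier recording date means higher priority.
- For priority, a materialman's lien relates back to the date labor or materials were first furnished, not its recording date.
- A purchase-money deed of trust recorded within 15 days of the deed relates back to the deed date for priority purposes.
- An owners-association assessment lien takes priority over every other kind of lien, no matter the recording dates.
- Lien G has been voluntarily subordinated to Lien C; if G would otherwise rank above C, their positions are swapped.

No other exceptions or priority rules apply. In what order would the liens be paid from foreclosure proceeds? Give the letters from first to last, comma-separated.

E, A, F, B, C, G, D

First, effective dates: A is treated as recorded 2018-03-17, the work-commencement date; B's effective date is 2018-07-05, when work began; F relates back to the deed date 2018-03-19.
E is an owners-association assessment lien, so it outranks all other liens regardless of date.
Among the remaining liens, by effective date: A (2018-03-17), F (2018-03-19), B (2018-07-05), G (2019-05-06), C (2019-07-07), D (2019-09-09).
Because G would otherwise rank above C, the subordination swaps them.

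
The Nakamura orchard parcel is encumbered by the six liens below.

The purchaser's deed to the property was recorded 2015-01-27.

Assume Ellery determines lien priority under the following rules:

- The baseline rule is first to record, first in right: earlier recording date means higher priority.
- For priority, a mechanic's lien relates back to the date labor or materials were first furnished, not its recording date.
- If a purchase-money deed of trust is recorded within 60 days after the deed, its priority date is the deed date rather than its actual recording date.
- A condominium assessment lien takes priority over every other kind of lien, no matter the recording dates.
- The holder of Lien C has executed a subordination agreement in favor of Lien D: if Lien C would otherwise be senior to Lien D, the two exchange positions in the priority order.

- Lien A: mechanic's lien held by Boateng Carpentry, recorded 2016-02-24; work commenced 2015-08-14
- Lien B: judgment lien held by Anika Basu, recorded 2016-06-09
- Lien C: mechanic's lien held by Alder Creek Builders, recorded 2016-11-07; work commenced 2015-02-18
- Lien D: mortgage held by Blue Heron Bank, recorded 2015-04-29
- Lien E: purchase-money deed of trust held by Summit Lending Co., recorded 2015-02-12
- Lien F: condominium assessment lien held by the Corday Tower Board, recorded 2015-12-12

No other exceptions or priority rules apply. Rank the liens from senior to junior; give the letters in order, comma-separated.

F, E, D, C, A, B

First, effective dates: A's effective date is 2015-08-14, when work began; C's effective date is 2015-02-18, when work began; E's effective date is the deed date, 2015-01-27.
F is a condominium assessment lien, so it outranks all other liens regardless of date.
Remaining liens by effective date: E (2015-01-27), C (2015-02-18), D (2015-04-29), A (2015-08-14), B (2016-06-09).
C would otherwise be senior to D, so under the subordination agreement C and D exchange positions.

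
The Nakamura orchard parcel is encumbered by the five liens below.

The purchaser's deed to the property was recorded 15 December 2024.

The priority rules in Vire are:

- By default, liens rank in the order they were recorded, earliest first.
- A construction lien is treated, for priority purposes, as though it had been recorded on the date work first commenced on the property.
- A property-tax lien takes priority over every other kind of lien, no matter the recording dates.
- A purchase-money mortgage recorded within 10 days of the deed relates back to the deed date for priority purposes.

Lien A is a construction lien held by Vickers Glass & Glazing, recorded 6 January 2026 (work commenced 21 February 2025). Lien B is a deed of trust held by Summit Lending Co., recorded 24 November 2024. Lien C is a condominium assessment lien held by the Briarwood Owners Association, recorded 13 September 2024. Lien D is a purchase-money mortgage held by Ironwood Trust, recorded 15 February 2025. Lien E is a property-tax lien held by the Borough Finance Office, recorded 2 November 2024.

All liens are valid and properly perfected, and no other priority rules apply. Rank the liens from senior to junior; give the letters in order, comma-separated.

Effective dates: A is treated as recorded 21 February 2025, the work-commencement date; D missed the 10-day window (62 days after the deed), so its recording date stands.
E, as a property-tax lien, has superpriority and ranks first.
The other liens, earliest effective date first: C (13 September 2024), B (24 November 2024), D (15 February 2025), A (21 February 2025).

E, C, B, D, A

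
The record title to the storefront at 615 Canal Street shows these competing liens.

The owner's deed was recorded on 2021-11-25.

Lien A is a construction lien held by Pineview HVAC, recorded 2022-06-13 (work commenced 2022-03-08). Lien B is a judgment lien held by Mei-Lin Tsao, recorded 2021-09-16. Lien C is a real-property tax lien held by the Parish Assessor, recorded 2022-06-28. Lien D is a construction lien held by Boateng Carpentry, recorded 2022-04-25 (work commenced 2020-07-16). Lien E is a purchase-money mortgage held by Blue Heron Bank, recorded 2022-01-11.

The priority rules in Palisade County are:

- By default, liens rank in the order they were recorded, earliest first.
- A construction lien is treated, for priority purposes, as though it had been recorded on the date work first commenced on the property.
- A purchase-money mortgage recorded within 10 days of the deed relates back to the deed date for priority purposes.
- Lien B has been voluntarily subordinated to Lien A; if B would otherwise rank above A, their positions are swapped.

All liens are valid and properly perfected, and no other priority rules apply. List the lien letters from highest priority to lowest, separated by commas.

D, A, E, B, C

Effective dates after the stated exceptions: A is treated as recorded 2022-03-08, the work-commencement date; D is treated as recorded 2020-07-16, the work-commencement date; E was recorded 47 days after the deed — beyond 10 days — so no relation-back applies.
By effective date, earliest first: D (2020-07-16), B (2021-09-16), E (2022-01-11), A (2022-03-08), C (2022-06-28).
B is senior to A before the subordination, so the two trade places.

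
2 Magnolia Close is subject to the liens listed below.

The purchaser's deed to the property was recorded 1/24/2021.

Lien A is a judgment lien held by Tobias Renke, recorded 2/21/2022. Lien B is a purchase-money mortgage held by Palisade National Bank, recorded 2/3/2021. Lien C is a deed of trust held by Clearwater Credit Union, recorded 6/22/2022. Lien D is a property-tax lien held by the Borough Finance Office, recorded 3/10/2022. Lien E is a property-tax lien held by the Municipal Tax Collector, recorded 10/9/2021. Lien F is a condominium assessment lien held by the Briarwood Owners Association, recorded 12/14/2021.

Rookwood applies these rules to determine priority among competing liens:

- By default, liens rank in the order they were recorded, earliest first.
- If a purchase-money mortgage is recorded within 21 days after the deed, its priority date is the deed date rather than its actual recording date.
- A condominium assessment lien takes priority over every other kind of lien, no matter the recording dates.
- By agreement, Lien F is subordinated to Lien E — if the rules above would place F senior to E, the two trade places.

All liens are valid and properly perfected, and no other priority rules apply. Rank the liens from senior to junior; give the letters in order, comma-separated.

E, B, F, A, D, C

Effective dates after the stated exceptions: B relates back to the deed date 1/24/2021.
F is a condominium assessment lien and takes priority over every other lien.
Ordering the rest by effective date: B (1/24/2021), E (10/9/2021), A (2/21/2022), D (3/10/2022), C (6/22/2022).
F is senior to E before the subordination, so the two trade places.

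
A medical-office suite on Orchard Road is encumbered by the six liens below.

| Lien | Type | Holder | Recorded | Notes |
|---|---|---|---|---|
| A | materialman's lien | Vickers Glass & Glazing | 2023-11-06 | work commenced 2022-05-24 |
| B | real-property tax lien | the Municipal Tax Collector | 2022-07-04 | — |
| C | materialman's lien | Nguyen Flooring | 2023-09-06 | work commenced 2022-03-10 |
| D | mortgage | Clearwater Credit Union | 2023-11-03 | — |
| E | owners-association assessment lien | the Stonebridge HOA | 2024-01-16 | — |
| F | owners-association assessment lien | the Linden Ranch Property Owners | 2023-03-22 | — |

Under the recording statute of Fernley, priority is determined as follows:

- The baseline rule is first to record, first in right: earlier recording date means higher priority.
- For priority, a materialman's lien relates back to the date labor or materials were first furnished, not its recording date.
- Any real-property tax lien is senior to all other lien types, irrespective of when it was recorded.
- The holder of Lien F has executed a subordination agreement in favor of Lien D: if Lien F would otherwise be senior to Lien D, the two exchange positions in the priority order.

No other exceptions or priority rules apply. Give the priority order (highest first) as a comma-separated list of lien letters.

Effective dates after the stated exceptions: A's effective date is 2022-05-24, when work began; C relates back to 2022-03-10 (work commenced).
B is a real-property tax lien, so it outranks all other liens regardless of date.
Among the remaining liens, by effective date: C (2022-03-10), A (2022-05-24), F (2023-03-22), D (2023-11-03), E (2024-01-16).
F would otherwise be senior to D, so under the subordination agreement F and D exchange positions.

B, C, A, D, F, E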